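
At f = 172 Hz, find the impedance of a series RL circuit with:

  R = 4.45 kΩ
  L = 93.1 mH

Step 1 — Angular frequency: ω = 2π·f = 2π·172 = 1081 rad/s.
Step 2 — Component impedances:
  R: Z = R = 4450 Ω
  L: Z = jωL = j·1081·0.0931 = 0 + j100.6 Ω
Step 3 — Series combination: Z_total = R + L = 4450 + j100.6 Ω = 4451∠1.3° Ω.

Z = 4450 + j100.6 Ω = 4451∠1.3° Ω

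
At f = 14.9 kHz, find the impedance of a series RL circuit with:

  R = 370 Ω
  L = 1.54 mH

Step 1 — Angular frequency: ω = 2π·f = 2π·1.49e+04 = 9.362e+04 rad/s.
Step 2 — Component impedances:
  R: Z = R = 370 Ω
  L: Z = jωL = j·9.362e+04·0.00154 = 0 + j144.2 Ω
Step 3 — Series combination: Z_total = R + L = 370 + j144.2 Ω = 397.1∠21.3° Ω.

Z = 370 + j144.2 Ω = 397.1∠21.3° Ω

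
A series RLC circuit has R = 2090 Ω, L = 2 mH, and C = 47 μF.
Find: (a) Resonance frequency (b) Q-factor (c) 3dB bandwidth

Step 1 — Resonance: ω₀ = 1/√(LC) = 1/√(0.002·4.7e-05) = 3262 rad/s.
Step 2 — f₀ = ω₀/(2π) = 519.1 Hz.
Step 3 — Series Q: Q = ω₀L/R = 3262·0.002/2090 = 0.003121.
Step 4 — Bandwidth: Δω = ω₀/Q = 1.045e+06 rad/s; BW = Δω/(2π) = 1.663e+05 Hz.

(a) f₀ = 519.1 Hz  (b) Q = 0.003121  (c) BW = 1.663e+05 Hz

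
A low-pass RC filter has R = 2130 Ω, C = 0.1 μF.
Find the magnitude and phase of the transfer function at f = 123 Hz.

Step 1 — Angular frequency: ω = 2π·123 = 772.8 rad/s.
Step 2 — Transfer function: H(jω) = 1/(1 + jωRC).
Step 3 — Denominator: 1 + jωRC = 1 + j·772.8·2130·1e-07 = 1 + j0.1646.
Step 4 — H = 0.9736 - j0.1603.
Step 5 — Magnitude: |H| = 0.9867 (-0.1 dB); phase: φ = -9.3°.

|H| = 0.9867 (-0.1 dB), φ = -9.3°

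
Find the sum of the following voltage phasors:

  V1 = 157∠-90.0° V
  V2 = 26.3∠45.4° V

Step 1 — Convert each phasor to rectangular form:
  V1 = 157·(cos(-90.0°) + j·sin(-90.0°)) = 0 - j157 V
  V2 = 26.3·(cos(45.4°) + j·sin(45.4°)) = 18.47 + j18.73 V
Step 2 — Sum components: V_total = 18.47 - j138.3 V.
Step 3 — Convert to polar: |V_total| = 139.5 V, ∠V_total = -82.4°.

V_total = 139.5∠-82.4° V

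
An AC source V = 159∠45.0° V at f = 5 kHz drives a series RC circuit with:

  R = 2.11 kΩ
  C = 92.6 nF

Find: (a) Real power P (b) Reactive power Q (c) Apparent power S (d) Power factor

Step 1 — Angular frequency: ω = 2π·f = 2π·5000 = 3.142e+04 rad/s.
Step 2 — Component impedances:
  R: Z = R = 2110 Ω
  C: Z = 1/(jωC) = -j/(ω·C) = 0 - j343.7 Ω
Step 3 — Series combination: Z_total = R + C = 2110 - j343.7 Ω = 2138∠-9.3° Ω.
Step 4 — Source phasor: V = 159∠45.0° V = 112.4 + j112.4 V.
Step 5 — Current: I = V / Z = 0.04345 + j0.06036 A = 0.07437∠54.3° A.
Step 6 — Complex power: S = V·I* = 11.67 - j1.901 VA.
Step 7 — Real power: P = Re(S) = 11.67 W.
Step 8 — Reactive power: Q = Im(S) = -1.901 VAR.
Step 9 — Apparent power: |S| = 11.83 VA.
Step 10 — Power factor: PF = P/|S| = 0.987 (leading).

(a) P = 11.67 W  (b) Q = -1.901 VAR  (c) S = 11.83 VA  (d) PF = 0.987 (leading)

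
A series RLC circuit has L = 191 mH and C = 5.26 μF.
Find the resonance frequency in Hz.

Step 1 — Resonance condition Im(Z)=0 gives ω₀ = 1/√(LC).
Step 2 — ω₀ = 1/√(0.191·5.26e-06) = 997.7 rad/s.
Step 3 — f₀ = ω₀/(2π) = 158.8 Hz.

f₀ = 158.8 Hz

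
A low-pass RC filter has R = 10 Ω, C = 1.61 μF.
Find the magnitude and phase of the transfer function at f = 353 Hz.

Step 1 — Angular frequency: ω = 2π·353 = 2218 rad/s.
Step 2 — Transfer function: H(jω) = 1/(1 + jωRC).
Step 3 — Denominator: 1 + jωRC = 1 + j·2218·10·1.61e-06 = 1 + j0.03571.
Step 4 — H = 0.9987 - j0.03566.
Step 5 — Magnitude: |H| = 0.9994 (-0.0 dB); phase: φ = -2.0°.

|H| = 0.9994 (-0.0 dB), φ = -2.0°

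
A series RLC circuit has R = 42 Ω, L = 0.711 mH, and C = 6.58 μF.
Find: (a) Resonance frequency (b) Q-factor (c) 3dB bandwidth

Step 1 — Resonance: ω₀ = 1/√(LC) = 1/√(0.000711·6.58e-06) = 1.462e+04 rad/s.
Step 2 — f₀ = ω₀/(2π) = 2327 Hz.
Step 3 — Series Q: Q = ω₀L/R = 1.462e+04·0.000711/42 = 0.2475.
Step 4 — Bandwidth: Δω = ω₀/Q = 5.907e+04 rad/s; BW = Δω/(2π) = 9402 Hz.

(a) f₀ = 2327 Hz  (b) Q = 0.2475  (c) BW = 9402 Hz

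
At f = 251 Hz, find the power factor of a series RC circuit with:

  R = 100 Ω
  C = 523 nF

Step 1 — Angular frequency: ω = 2π·f = 2π·251 = 1577 rad/s.
Step 2 — Component impedances:
  R: Z = R = 100 Ω
  C: Z = 1/(jωC) = -j/(ω·C) = 0 - j1212 Ω
Step 3 — Series combination: Z_total = R + C = 100 - j1212 Ω = 1217∠-85.3° Ω.
Step 4 — Power factor: PF = cos(φ) = Re(Z)/|Z| = 100/1216.5 = 0.0822.
Step 5 — Type: Im(Z) = -1212 ⇒ leading (phase φ = -85.3°).

PF = 0.0822 (leading, φ = -85.3°)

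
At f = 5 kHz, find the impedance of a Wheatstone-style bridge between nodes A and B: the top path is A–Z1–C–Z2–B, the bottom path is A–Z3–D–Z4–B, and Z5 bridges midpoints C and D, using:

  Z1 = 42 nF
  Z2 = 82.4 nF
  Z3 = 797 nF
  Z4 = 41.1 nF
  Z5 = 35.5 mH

Step 1 — Angular frequency: ω = 2π·f = 2π·5000 = 3.142e+04 rad/s.
Step 2 — Component impedances:
  Z1: Z = 1/(jωC) = -j/(ω·C) = 0 - j757.9 Ω
  Z2: Z = 1/(jωC) = -j/(ω·C) = 0 - j386.3 Ω
  Z3: Z = 1/(jωC) = -j/(ω·C) = 0 - j39.94 Ω
  Z4: Z = 1/(jωC) = -j/(ω·C) = 0 - j774.5 Ω
  Z5: Z = jωL = j·3.142e+04·0.0355 = 0 + j1115 Ω
Step 3 — Bridge requires nodal analysis (the Z5 bridge couples midpoints C and D, so the two paths cannot be reduced to a simple series/parallel combination). Setting node B to ground and injecting 1 A at node A, the 3-node admittance system at A, C, D solves to V_A = Z_AB = 0 - j608.3 Ω = 608.3∠-90.0° Ω.

Z = 0 - j608.3 Ω = 608.3∠-90.0° Ω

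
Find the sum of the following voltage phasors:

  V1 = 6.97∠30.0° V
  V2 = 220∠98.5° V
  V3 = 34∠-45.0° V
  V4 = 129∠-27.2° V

Step 1 — Convert each phasor to rectangular form:
  V1 = 6.97·(cos(30.0°) + j·sin(30.0°)) = 6.036 + j3.485 V
  V2 = 220·(cos(98.5°) + j·sin(98.5°)) = -32.52 + j217.6 V
  V3 = 34·(cos(-45.0°) + j·sin(-45.0°)) = 24.04 - j24.04 V
  V4 = 129·(cos(-27.2°) + j·sin(-27.2°)) = 114.7 - j58.97 V
Step 2 — Sum components: V_total = 112.3 + j138.1 V.
Step 3 — Convert to polar: |V_total| = 178 V, ∠V_total = 50.9°.

V_total = 178∠50.9° V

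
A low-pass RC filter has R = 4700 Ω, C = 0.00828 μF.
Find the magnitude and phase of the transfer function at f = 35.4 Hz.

Step 1 — Angular frequency: ω = 2π·35.4 = 222.4 rad/s.
Step 2 — Transfer function: H(jω) = 1/(1 + jωRC).
Step 3 — Denominator: 1 + jωRC = 1 + j·222.4·4700·8.28e-09 = 1 + j0.008656.
Step 4 — H = 0.9999 - j0.008655.
Step 5 — Magnitude: |H| = 1 (-0.0 dB); phase: φ = -0.5°.

|H| = 1 (-0.0 dB), φ = -0.5°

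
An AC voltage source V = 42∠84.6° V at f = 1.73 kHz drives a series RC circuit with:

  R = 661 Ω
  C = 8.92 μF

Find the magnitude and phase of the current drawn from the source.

Step 1 — Angular frequency: ω = 2π·f = 2π·1730 = 1.087e+04 rad/s.
Step 2 — Component impedances:
  R: Z = R = 661 Ω
  C: Z = 1/(jωC) = -j/(ω·C) = 0 - j10.31 Ω
Step 3 — Series combination: Z_total = R + C = 661 - j10.31 Ω = 661.1∠-0.9° Ω.
Step 4 — Source phasor: V = 42∠84.6° V = 3.953 + j41.81 V.
Step 5 — Ohm's law: I = V / Z_total = (3.953 + j41.81) / (661 - j10.31) = 0.004991 + j0.06334 A.
Step 6 — Convert to polar: |I| = 0.06353 A, ∠I = 85.5°.

I = 0.06353∠85.5° A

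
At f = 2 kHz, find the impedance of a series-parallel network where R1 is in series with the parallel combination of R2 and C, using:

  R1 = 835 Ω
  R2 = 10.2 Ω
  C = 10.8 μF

Step 1 — Angular frequency: ω = 2π·f = 2π·2000 = 1.257e+04 rad/s.
Step 2 — Component impedances:
  R1: Z = R = 835 Ω
  R2: Z = R = 10.2 Ω
  C: Z = 1/(jωC) = -j/(ω·C) = 0 - j7.368 Ω
Step 3 — Parallel branch: R2 || C = 1/(1/R2 + 1/C) = 3.498 - j4.842 Ω.
Step 4 — Series with R1: Z_total = R1 + (R2 || C) = 838.5 - j4.842 Ω = 838.5∠-0.3° Ω.

Z = 838.5 - j4.842 Ω = 838.5∠-0.3° Ω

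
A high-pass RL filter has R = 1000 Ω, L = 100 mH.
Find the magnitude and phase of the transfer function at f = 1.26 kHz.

Step 1 — Angular frequency: ω = 2π·1260 = 7917 rad/s.
Step 2 — Transfer function: H(jω) = jωL/(R + jωL).
Step 3 — Numerator jωL = j·791.7; denominator R + jωL = 1000 + j791.7.
Step 4 — H = 0.3853 + j0.4867.
Step 5 — Magnitude: |H| = 0.6207 (-4.1 dB); phase: φ = 51.6°.

|H| = 0.6207 (-4.1 dB), φ = 51.6°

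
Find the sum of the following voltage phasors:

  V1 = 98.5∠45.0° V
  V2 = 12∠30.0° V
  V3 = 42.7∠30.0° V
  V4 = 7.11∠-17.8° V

Step 1 — Convert each phasor to rectangular form:
  V1 = 98.5·(cos(45.0°) + j·sin(45.0°)) = 69.65 + j69.65 V
  V2 = 12·(cos(30.0°) + j·sin(30.0°)) = 10.39 + j6 V
  V3 = 42.7·(cos(30.0°) + j·sin(30.0°)) = 36.98 + j21.35 V
  V4 = 7.11·(cos(-17.8°) + j·sin(-17.8°)) = 6.77 - j2.173 V
Step 2 — Sum components: V_total = 123.8 + j94.83 V.
Step 3 — Convert to polar: |V_total| = 155.9 V, ∠V_total = 37.5°.

V_total = 155.9∠37.5° V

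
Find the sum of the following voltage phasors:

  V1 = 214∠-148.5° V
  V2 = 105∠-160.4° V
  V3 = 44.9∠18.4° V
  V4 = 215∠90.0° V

Step 1 — Convert each phasor to rectangular form:
  V1 = 214·(cos(-148.5°) + j·sin(-148.5°)) = -182.5 - j111.8 V
  V2 = 105·(cos(-160.4°) + j·sin(-160.4°)) = -98.92 - j35.22 V
  V3 = 44.9·(cos(18.4°) + j·sin(18.4°)) = 42.6 + j14.17 V
  V4 = 215·(cos(90.0°) + j·sin(90.0°)) = 0 + j215 V
Step 2 — Sum components: V_total = -238.8 + j82.14 V.
Step 3 — Convert to polar: |V_total| = 252.5 V, ∠V_total = 161.0°.

V_total = 252.5∠161.0° V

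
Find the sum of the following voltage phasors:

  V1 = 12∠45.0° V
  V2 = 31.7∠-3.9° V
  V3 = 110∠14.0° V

Step 1 — Convert each phasor to rectangular form:
  V1 = 12·(cos(45.0°) + j·sin(45.0°)) = 8.485 + j8.485 V
  V2 = 31.7·(cos(-3.9°) + j·sin(-3.9°)) = 31.63 - j2.156 V
  V3 = 110·(cos(14.0°) + j·sin(14.0°)) = 106.7 + j26.61 V
Step 2 — Sum components: V_total = 146.8 + j32.94 V.
Step 3 — Convert to polar: |V_total| = 150.5 V, ∠V_total = 12.6°.

V_total = 150.5∠12.6° V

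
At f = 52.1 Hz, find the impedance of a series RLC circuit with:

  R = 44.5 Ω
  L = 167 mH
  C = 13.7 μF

Step 1 — Angular frequency: ω = 2π·f = 2π·52.1 = 327.4 rad/s.
Step 2 — Component impedances:
  R: Z = R = 44.5 Ω
  L: Z = jωL = j·327.4·0.167 = 0 + j54.67 Ω
  C: Z = 1/(jωC) = -j/(ω·C) = 0 - j223 Ω
Step 3 — Series combination: Z_total = R + L + C = 44.5 - j168.3 Ω = 174.1∠-75.2° Ω.

Z = 44.5 - j168.3 Ω = 174.1∠-75.2° Ω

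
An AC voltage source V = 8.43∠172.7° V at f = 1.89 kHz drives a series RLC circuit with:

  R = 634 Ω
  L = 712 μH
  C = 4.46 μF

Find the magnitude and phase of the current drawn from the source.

Step 1 — Angular frequency: ω = 2π·f = 2π·1890 = 1.188e+04 rad/s.
Step 2 — Component impedances:
  R: Z = R = 634 Ω
  L: Z = jωL = j·1.188e+04·0.000712 = 0 + j8.455 Ω
  C: Z = 1/(jωC) = -j/(ω·C) = 0 - j18.88 Ω
Step 3 — Series combination: Z_total = R + L + C = 634 - j10.43 Ω = 634.1∠-0.9° Ω.
Step 4 — Source phasor: V = 8.43∠172.7° V = -8.362 + j1.071 V.
Step 5 — Ohm's law: I = V / Z_total = (-8.362 + j1.071) / (634 - j10.43) = -0.01321 + j0.001472 A.
Step 6 — Convert to polar: |I| = 0.01329 A, ∠I = 173.6°.

I = 0.01329∠173.6° A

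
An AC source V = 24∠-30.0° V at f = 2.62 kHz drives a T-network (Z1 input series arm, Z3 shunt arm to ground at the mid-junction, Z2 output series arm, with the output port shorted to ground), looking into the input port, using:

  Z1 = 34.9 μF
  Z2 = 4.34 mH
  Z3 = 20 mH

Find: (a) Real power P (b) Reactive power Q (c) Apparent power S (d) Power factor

Step 1 — Angular frequency: ω = 2π·f = 2π·2620 = 1.646e+04 rad/s.
Step 2 — Component impedances:
  Z1: Z = 1/(jωC) = -j/(ω·C) = 0 - j1.741 Ω
  Z2: Z = jωL = j·1.646e+04·0.00434 = 0 + j71.44 Ω
  Z3: Z = jωL = j·1.646e+04·0.02 = 0 + j329.2 Ω
Step 3 — With the output port shorted to ground, the output series arm Z2 runs from the junction to ground; the shunt arm Z3 also runs from the junction to ground. They appear in parallel: Z3 || Z2 = 0 + j58.71 Ω.
Step 4 — Series with input arm Z1: Z_in = Z1 + (Z3 || Z2) = 0 + j56.97 Ω = 56.97∠90.0° Ω.
Step 5 — Source phasor: V = 24∠-30.0° V = 20.78 - j12 V.
Step 6 — Current: I = V / Z = -0.2107 - j0.3649 A = 0.4213∠-120.0° A.
Step 7 — Complex power: S = V·I* = 0 + j10.11 VA.
Step 8 — Real power: P = Re(S) = 0 W.
Step 9 — Reactive power: Q = Im(S) = 10.11 VAR.
Step 10 — Apparent power: |S| = 10.11 VA.
Step 11 — Power factor: PF = P/|S| = 0 (lagging).

(a) P = 0 W  (b) Q = 10.11 VAR  (c) S = 10.11 VA  (d) PF = 0 (lagging)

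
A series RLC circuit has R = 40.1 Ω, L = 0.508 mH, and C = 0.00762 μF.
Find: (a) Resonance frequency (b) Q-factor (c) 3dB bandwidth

Step 1 — Resonance: ω₀ = 1/√(LC) = 1/√(0.000508·7.62e-09) = 5.083e+05 rad/s.
Step 2 — f₀ = ω₀/(2π) = 8.089e+04 Hz.
Step 3 — Series Q: Q = ω₀L/R = 5.083e+05·0.000508/40.1 = 6.439.
Step 4 — Bandwidth: Δω = ω₀/Q = 7.894e+04 rad/s; BW = Δω/(2π) = 1.256e+04 Hz.

(a) f₀ = 8.089e+04 Hz  (b) Q = 6.439  (c) BW = 1.256e+04 Hz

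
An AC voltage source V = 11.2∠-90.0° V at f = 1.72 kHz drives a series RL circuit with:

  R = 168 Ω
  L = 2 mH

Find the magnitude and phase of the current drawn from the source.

Step 1 — Angular frequency: ω = 2π·f = 2π·1720 = 1.081e+04 rad/s.
Step 2 — Component impedances:
  R: Z = R = 168 Ω
  L: Z = jωL = j·1.081e+04·0.002 = 0 + j21.61 Ω
Step 3 — Series combination: Z_total = R + L = 168 + j21.61 Ω = 169.4∠7.3° Ω.
Step 4 — Source phasor: V = 11.2∠-90.0° V = 0 - j11.2 V.
Step 5 — Ohm's law: I = V / Z_total = (0 - j11.2) / (168 + j21.61) = -0.008437 - j0.06558 A.
Step 6 — Convert to polar: |I| = 0.06612 A, ∠I = -97.3°.

I = 0.06612∠-97.3° A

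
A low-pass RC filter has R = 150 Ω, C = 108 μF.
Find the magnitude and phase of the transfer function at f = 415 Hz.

Step 1 — Angular frequency: ω = 2π·415 = 2608 rad/s.
Step 2 — Transfer function: H(jω) = 1/(1 + jωRC).
Step 3 — Denominator: 1 + jωRC = 1 + j·2608·150·0.000108 = 1 + j42.24.
Step 4 — H = 0.0005601 - j0.02366.
Step 5 — Magnitude: |H| = 0.02367 (-32.5 dB); phase: φ = -88.6°.

|H| = 0.02367 (-32.5 dB), φ = -88.6°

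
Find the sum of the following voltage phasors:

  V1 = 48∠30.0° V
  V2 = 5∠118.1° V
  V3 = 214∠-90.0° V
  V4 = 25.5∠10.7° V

Step 1 — Convert each phasor to rectangular form:
  V1 = 48·(cos(30.0°) + j·sin(30.0°)) = 41.57 + j24 V
  V2 = 5·(cos(118.1°) + j·sin(118.1°)) = -2.355 + j4.411 V
  V3 = 214·(cos(-90.0°) + j·sin(-90.0°)) = 0 - j214 V
  V4 = 25.5·(cos(10.7°) + j·sin(10.7°)) = 25.06 + j4.734 V
Step 2 — Sum components: V_total = 64.27 - j180.9 V.
Step 3 — Convert to polar: |V_total| = 191.9 V, ∠V_total = -70.4°.

V_total = 191.9∠-70.4° V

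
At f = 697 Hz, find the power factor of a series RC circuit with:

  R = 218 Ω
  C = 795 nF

Step 1 — Angular frequency: ω = 2π·f = 2π·697 = 4379 rad/s.
Step 2 — Component impedances:
  R: Z = R = 218 Ω
  C: Z = 1/(jωC) = -j/(ω·C) = 0 - j287.2 Ω
Step 3 — Series combination: Z_total = R + C = 218 - j287.2 Ω = 360.6∠-52.8° Ω.
Step 4 — Power factor: PF = cos(φ) = Re(Z)/|Z| = 218/360.58 = 0.6046.
Step 5 — Type: Im(Z) = -287.2 ⇒ leading (phase φ = -52.8°).

PF = 0.6046 (leading, φ = -52.8°)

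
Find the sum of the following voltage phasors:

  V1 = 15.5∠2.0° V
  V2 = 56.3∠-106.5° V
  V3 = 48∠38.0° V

Step 1 — Convert each phasor to rectangular form:
  V1 = 15.5·(cos(2.0°) + j·sin(2.0°)) = 15.49 + j0.5409 V
  V2 = 56.3·(cos(-106.5°) + j·sin(-106.5°)) = -15.99 - j53.98 V
  V3 = 48·(cos(38.0°) + j·sin(38.0°)) = 37.82 + j29.55 V
Step 2 — Sum components: V_total = 37.33 - j23.89 V.
Step 3 — Convert to polar: |V_total| = 44.32 V, ∠V_total = -32.6°.

V_total = 44.32∠-32.6° V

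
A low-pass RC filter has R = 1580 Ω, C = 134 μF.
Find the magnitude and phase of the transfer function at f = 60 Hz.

Step 1 — Angular frequency: ω = 2π·60 = 377 rad/s.
Step 2 — Transfer function: H(jω) = 1/(1 + jωRC).
Step 3 — Denominator: 1 + jωRC = 1 + j·377·1580·0.000134 = 1 + j79.82.
Step 4 — H = 0.0001569 - j0.01253.
Step 5 — Magnitude: |H| = 0.01253 (-38.0 dB); phase: φ = -89.3°.

|H| = 0.01253 (-38.0 dB), φ = -89.3°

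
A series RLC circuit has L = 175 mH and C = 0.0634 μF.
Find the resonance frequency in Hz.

Step 1 — Resonance condition Im(Z)=0 gives ω₀ = 1/√(LC).
Step 2 — ω₀ = 1/√(0.175·6.34e-08) = 9494 rad/s.
Step 3 — f₀ = ω₀/(2π) = 1511 Hz.

f₀ = 1511 Hz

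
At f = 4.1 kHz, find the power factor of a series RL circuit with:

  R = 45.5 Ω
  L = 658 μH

Step 1 — Angular frequency: ω = 2π·f = 2π·4100 = 2.576e+04 rad/s.
Step 2 — Component impedances:
  R: Z = R = 45.5 Ω
  L: Z = jωL = j·2.576e+04·0.000658 = 0 + j16.95 Ω
Step 3 — Series combination: Z_total = R + L = 45.5 + j16.95 Ω = 48.55∠20.4° Ω.
Step 4 — Power factor: PF = cos(φ) = Re(Z)/|Z| = 45.5/48.555 = 0.9371.
Step 5 — Type: Im(Z) = 16.95 ⇒ lagging (phase φ = 20.4°).

PF = 0.9371 (lagging, φ = 20.4°)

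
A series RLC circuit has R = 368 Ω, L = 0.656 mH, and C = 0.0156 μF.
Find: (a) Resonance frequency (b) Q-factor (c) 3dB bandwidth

Step 1 — Resonance condition Im(Z)=0 gives ω₀ = 1/√(LC).
Step 2 — ω₀ = 1/√(0.000656·1.56e-08) = 3.126e+05 rad/s.
Step 3 — f₀ = ω₀/(2π) = 4.975e+04 Hz.
Step 4 — Series Q: Q = ω₀L/R = 3.126e+05·0.000656/368 = 0.5572.
Step 5 — 3dB bandwidth: Δω = ω₀/Q = 5.61e+05 rad/s; BW = Δω/(2π) = 8.928e+04 Hz.

(a) f₀ = 4.975e+04 Hz  (b) Q = 0.5572  (c) BW = 8.928e+04 Hz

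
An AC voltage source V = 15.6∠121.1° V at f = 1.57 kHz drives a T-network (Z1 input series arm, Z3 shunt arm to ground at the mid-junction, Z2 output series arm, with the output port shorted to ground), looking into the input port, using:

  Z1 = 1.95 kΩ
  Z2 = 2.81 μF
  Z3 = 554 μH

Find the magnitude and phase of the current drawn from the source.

Step 1 — Angular frequency: ω = 2π·f = 2π·1570 = 9865 rad/s.
Step 2 — Component impedances:
  Z1: Z = R = 1950 Ω
  Z2: Z = 1/(jωC) = -j/(ω·C) = 0 - j36.08 Ω
  Z3: Z = jωL = j·9865·0.000554 = 0 + j5.465 Ω
Step 3 — With the output port shorted to ground, the output series arm Z2 runs from the junction to ground; the shunt arm Z3 also runs from the junction to ground. They appear in parallel: Z3 || Z2 = 0 + j6.441 Ω.
Step 4 — Series with input arm Z1: Z_in = Z1 + (Z3 || Z2) = 1950 + j6.441 Ω = 1950∠0.2° Ω.
Step 5 — Source phasor: V = 15.6∠121.1° V = -8.058 + j13.36 V.
Step 6 — Ohm's law: I = V / Z_total = (-8.058 + j13.36) / (1950 + j6.441) = -0.00411 + j0.006864 A.
Step 7 — Convert to polar: |I| = 0.008 A, ∠I = 120.9°.

I = 0.008∠120.9° A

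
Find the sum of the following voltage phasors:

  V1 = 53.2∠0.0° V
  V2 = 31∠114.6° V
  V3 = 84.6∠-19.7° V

Step 1 — Convert each phasor to rectangular form:
  V1 = 53.2·(cos(0.0°) + j·sin(0.0°)) = 53.2 V
  V2 = 31·(cos(114.6°) + j·sin(114.6°)) = -12.9 + j28.19 V
  V3 = 84.6·(cos(-19.7°) + j·sin(-19.7°)) = 79.65 - j28.52 V
Step 2 — Sum components: V_total = 119.9 - j0.3319 V.
Step 3 — Convert to polar: |V_total| = 119.9 V, ∠V_total = -0.2°.

V_total = 119.9∠-0.2° V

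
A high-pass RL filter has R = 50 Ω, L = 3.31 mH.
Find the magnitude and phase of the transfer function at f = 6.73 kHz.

Step 1 — Angular frequency: ω = 2π·6730 = 4.229e+04 rad/s.
Step 2 — Transfer function: H(jω) = jωL/(R + jωL).
Step 3 — Numerator jωL = j·140; denominator R + jωL = 50 + j140.
Step 4 — H = 0.8868 + j0.3168.
Step 5 — Magnitude: |H| = 0.9417 (-0.5 dB); phase: φ = 19.7°.

|H| = 0.9417 (-0.5 dB), φ = 19.7°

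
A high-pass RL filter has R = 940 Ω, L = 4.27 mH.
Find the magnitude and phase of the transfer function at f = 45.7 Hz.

Step 1 — Angular frequency: ω = 2π·45.7 = 287.1 rad/s.
Step 2 — Transfer function: H(jω) = jωL/(R + jωL).
Step 3 — Numerator jωL = j·1.226; denominator R + jωL = 940 + j1.226.
Step 4 — H = 1.701e-06 + j0.001304.
Step 5 — Magnitude: |H| = 0.001304 (-57.7 dB); phase: φ = 89.9°.

|H| = 0.001304 (-57.7 dB), φ = 89.9°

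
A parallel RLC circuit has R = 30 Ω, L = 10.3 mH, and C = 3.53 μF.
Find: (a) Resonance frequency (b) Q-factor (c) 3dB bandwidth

Step 1 — Resonance: ω₀ = 1/√(LC) = 1/√(0.0103·3.53e-06) = 5244 rad/s.
Step 2 — f₀ = ω₀/(2π) = 834.7 Hz.
Step 3 — Parallel Q: Q = R/(ω₀L) = 30/(5244·0.0103) = 0.5554.
Step 4 — Bandwidth: Δω = ω₀/Q = 9443 rad/s; BW = Δω/(2π) = 1503 Hz.

(a) f₀ = 834.7 Hz  (b) Q = 0.5554  (c) BW = 1503 Hz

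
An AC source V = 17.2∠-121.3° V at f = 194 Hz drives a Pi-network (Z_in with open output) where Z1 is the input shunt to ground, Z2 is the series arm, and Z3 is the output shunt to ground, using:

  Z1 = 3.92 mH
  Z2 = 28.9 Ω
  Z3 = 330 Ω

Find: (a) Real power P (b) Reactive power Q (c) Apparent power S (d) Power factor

Step 1 — Angular frequency: ω = 2π·f = 2π·194 = 1219 rad/s.
Step 2 — Component impedances:
  Z1: Z = jωL = j·1219·0.00392 = 0 + j4.778 Ω
  Z2: Z = R = 28.9 Ω
  Z3: Z = R = 330 Ω
Step 3 — With open output, the series arm Z2 and the output shunt Z3 appear in series to ground: Z2 + Z3 = 358.9 Ω.
Step 4 — Parallel with input shunt Z1: Z_in = Z1 || (Z2 + Z3) = 0.0636 + j4.777 Ω = 4.778∠89.2° Ω.
Step 5 — Source phasor: V = 17.2∠-121.3° V = -8.936 - j14.7 V.
Step 6 — Current: I = V / Z = -3.101 + j1.829 A = 3.6∠149.5° A.
Step 7 — Complex power: S = V·I* = 0.8243 + j61.91 VA.
Step 8 — Real power: P = Re(S) = 0.8243 W.
Step 9 — Reactive power: Q = Im(S) = 61.91 VAR.
Step 10 — Apparent power: |S| = 61.92 VA.
Step 11 — Power factor: PF = P/|S| = 0.01331 (lagging).

(a) P = 0.8243 W  (b) Q = 61.91 VAR  (c) S = 61.92 VA  (d) PF = 0.01331 (lagging)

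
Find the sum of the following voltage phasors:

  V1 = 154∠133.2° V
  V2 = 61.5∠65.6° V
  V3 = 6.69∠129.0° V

Step 1 — Convert each phasor to rectangular form:
  V1 = 154·(cos(133.2°) + j·sin(133.2°)) = -105.4 + j112.3 V
  V2 = 61.5·(cos(65.6°) + j·sin(65.6°)) = 25.41 + j56.01 V
  V3 = 6.69·(cos(129.0°) + j·sin(129.0°)) = -4.21 + j5.199 V
Step 2 — Sum components: V_total = -84.22 + j173.5 V.
Step 3 — Convert to polar: |V_total| = 192.8 V, ∠V_total = 115.9°.

V_total = 192.8∠115.9° V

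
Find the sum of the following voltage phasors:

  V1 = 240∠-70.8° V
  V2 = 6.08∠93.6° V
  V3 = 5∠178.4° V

Step 1 — Convert each phasor to rectangular form:
  V1 = 240·(cos(-70.8°) + j·sin(-70.8°)) = 78.93 - j226.7 V
  V2 = 6.08·(cos(93.6°) + j·sin(93.6°)) = -0.3818 + j6.068 V
  V3 = 5·(cos(178.4°) + j·sin(178.4°)) = -4.998 + j0.1396 V
Step 2 — Sum components: V_total = 73.55 - j220.4 V.
Step 3 — Convert to polar: |V_total| = 232.4 V, ∠V_total = -71.5°.

V_total = 232.4∠-71.5° V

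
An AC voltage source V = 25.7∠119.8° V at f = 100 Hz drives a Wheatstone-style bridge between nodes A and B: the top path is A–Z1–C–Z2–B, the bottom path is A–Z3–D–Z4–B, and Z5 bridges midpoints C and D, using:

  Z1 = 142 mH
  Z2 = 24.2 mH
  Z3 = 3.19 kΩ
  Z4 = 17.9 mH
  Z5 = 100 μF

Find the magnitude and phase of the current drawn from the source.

Step 1 — Angular frequency: ω = 2π·f = 2π·100 = 628.3 rad/s.
Step 2 — Component impedances:
  Z1: Z = jωL = j·628.3·0.142 = 0 + j89.22 Ω
  Z2: Z = jωL = j·628.3·0.0242 = 0 + j15.21 Ω
  Z3: Z = R = 3190 Ω
  Z4: Z = jωL = j·628.3·0.0179 = 0 + j11.25 Ω
  Z5: Z = 1/(jωC) = -j/(ω·C) = 0 - j15.92 Ω
Step 3 — Bridge requires nodal analysis (the Z5 bridge couples midpoints C and D, so the two paths cannot be reduced to a simple series/parallel combination). Setting node B to ground and injecting 1 A at node A, the 3-node admittance system at A, C, D solves to V_A = Z_AB = 1.376 + j82.46 Ω = 82.47∠89.0° Ω.
Step 4 — Source phasor: V = 25.7∠119.8° V = -12.77 + j22.3 V.
Step 5 — Ohm's law: I = V / Z_total = (-12.77 + j22.3) / (1.376 + j82.46) = 0.2678 + j0.1594 A.
Step 6 — Convert to polar: |I| = 0.3116 A, ∠I = 30.8°.

I = 0.3116∠30.8° A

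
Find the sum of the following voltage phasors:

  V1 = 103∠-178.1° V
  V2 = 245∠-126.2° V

Step 1 — Convert each phasor to rectangular form:
  V1 = 103·(cos(-178.1°) + j·sin(-178.1°)) = -102.9 - j3.415 V
  V2 = 245·(cos(-126.2°) + j·sin(-126.2°)) = -144.7 - j197.7 V
Step 2 — Sum components: V_total = -247.6 - j201.1 V.
Step 3 — Convert to polar: |V_total| = 319 V, ∠V_total = -140.9°.

V_total = 319∠-140.9° V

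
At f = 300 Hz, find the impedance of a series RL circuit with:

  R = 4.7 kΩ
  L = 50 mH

Step 1 — Angular frequency: ω = 2π·f = 2π·300 = 1885 rad/s.
Step 2 — Component impedances:
  R: Z = R = 4700 Ω
  L: Z = jωL = j·1885·0.05 = 0 + j94.25 Ω
Step 3 — Series combination: Z_total = R + L = 4700 + j94.25 Ω = 4701∠1.1° Ω.

Z = 4700 + j94.25 Ω = 4701∠1.1° Ω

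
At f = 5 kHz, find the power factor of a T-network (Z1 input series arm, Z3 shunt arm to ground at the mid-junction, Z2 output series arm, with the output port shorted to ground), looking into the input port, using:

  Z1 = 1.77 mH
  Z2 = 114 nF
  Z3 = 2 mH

Step 1 — Angular frequency: ω = 2π·f = 2π·5000 = 3.142e+04 rad/s.
Step 2 — Component impedances:
  Z1: Z = jωL = j·3.142e+04·0.00177 = 0 + j55.61 Ω
  Z2: Z = 1/(jωC) = -j/(ω·C) = 0 - j279.2 Ω
  Z3: Z = jωL = j·3.142e+04·0.002 = 0 + j62.83 Ω
Step 3 — With the output port shorted to ground, the output series arm Z2 runs from the junction to ground; the shunt arm Z3 also runs from the junction to ground. They appear in parallel: Z3 || Z2 = 0 + j81.08 Ω.
Step 4 — Series with input arm Z1: Z_in = Z1 + (Z3 || Z2) = 0 + j136.7 Ω = 136.7∠90.0° Ω.
Step 5 — Power factor: PF = cos(φ) = Re(Z)/|Z| = 0/136.7 = 0.
Step 6 — Type: Im(Z) = 136.7 ⇒ lagging (phase φ = 90.0°).

PF = 0 (lagging, φ = 90.0°)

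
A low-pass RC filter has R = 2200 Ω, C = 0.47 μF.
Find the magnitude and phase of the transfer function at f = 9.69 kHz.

Step 1 — Angular frequency: ω = 2π·9690 = 6.088e+04 rad/s.
Step 2 — Transfer function: H(jω) = 1/(1 + jωRC).
Step 3 — Denominator: 1 + jωRC = 1 + j·6.088e+04·2200·4.7e-07 = 1 + j62.95.
Step 4 — H = 0.0002523 - j0.01588.
Step 5 — Magnitude: |H| = 0.01588 (-36.0 dB); phase: φ = -89.1°.

|H| = 0.01588 (-36.0 dB), φ = -89.1°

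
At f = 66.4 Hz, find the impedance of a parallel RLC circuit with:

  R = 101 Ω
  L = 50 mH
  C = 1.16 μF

Step 1 — Angular frequency: ω = 2π·f = 2π·66.4 = 417.2 rad/s.
Step 2 — Component impedances:
  R: Z = R = 101 Ω
  L: Z = jωL = j·417.2·0.05 = 0 + j20.86 Ω
  C: Z = 1/(jωC) = -j/(ω·C) = 0 - j2066 Ω
Step 3 — Parallel combination: 1/Z_total = 1/R + 1/L + 1/C; Z_total = 4.213 + j20.19 Ω = 20.63∠78.2° Ω.

Z = 4.213 + j20.19 Ω = 20.63∠78.2° Ω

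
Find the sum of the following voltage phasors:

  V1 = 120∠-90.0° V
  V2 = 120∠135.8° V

Step 1 — Convert each phasor to rectangular form:
  V1 = 120·(cos(-90.0°) + j·sin(-90.0°)) = 0 - j120 V
  V2 = 120·(cos(135.8°) + j·sin(135.8°)) = -86.03 + j83.66 V
Step 2 — Sum components: V_total = -86.03 - j36.34 V.
Step 3 — Convert to polar: |V_total| = 93.39 V, ∠V_total = -157.1°.

V_total = 93.39∠-157.1° V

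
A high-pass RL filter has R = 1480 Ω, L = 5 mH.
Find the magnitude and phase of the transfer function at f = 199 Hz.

Step 1 — Angular frequency: ω = 2π·199 = 1250 rad/s.
Step 2 — Transfer function: H(jω) = jωL/(R + jωL).
Step 3 — Numerator jωL = j·6.252; denominator R + jωL = 1480 + j6.252.
Step 4 — H = 1.784e-05 + j0.004224.
Step 5 — Magnitude: |H| = 0.004224 (-47.5 dB); phase: φ = 89.8°.

|H| = 0.004224 (-47.5 dB), φ = 89.8°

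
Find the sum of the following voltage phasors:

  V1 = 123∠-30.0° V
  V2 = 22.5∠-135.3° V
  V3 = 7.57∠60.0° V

Step 1 — Convert each phasor to rectangular form:
  V1 = 123·(cos(-30.0°) + j·sin(-30.0°)) = 106.5 - j61.5 V
  V2 = 22.5·(cos(-135.3°) + j·sin(-135.3°)) = -15.99 - j15.83 V
  V3 = 7.57·(cos(60.0°) + j·sin(60.0°)) = 3.785 + j6.556 V
Step 2 — Sum components: V_total = 94.31 - j70.77 V.
Step 3 — Convert to polar: |V_total| = 117.9 V, ∠V_total = -36.9°.

V_total = 117.9∠-36.9° V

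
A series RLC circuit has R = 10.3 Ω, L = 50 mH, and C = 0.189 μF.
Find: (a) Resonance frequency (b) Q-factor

Step 1 — Resonance condition Im(Z)=0 gives ω₀ = 1/√(LC).
Step 2 — ω₀ = 1/√(0.05·1.89e-07) = 1.029e+04 rad/s.
Step 3 — f₀ = ω₀/(2π) = 1637 Hz.
Step 4 — Series Q: Q = ω₀L/R = 1.029e+04·0.05/10.3 = 49.94.

(a) f₀ = 1637 Hz  (b) Q = 49.94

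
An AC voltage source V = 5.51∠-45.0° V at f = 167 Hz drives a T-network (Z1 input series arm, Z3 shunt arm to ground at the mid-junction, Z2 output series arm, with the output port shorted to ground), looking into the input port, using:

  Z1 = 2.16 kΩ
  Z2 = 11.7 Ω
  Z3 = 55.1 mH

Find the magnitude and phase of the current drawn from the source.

Step 1 — Angular frequency: ω = 2π·f = 2π·167 = 1049 rad/s.
Step 2 — Component impedances:
  Z1: Z = R = 2160 Ω
  Z2: Z = R = 11.7 Ω
  Z3: Z = jωL = j·1049·0.0551 = 0 + j57.82 Ω
Step 3 — With the output port shorted to ground, the output series arm Z2 runs from the junction to ground; the shunt arm Z3 also runs from the junction to ground. They appear in parallel: Z3 || Z2 = 11.24 + j2.275 Ω.
Step 4 — Series with input arm Z1: Z_in = Z1 + (Z3 || Z2) = 2171 + j2.275 Ω = 2171∠0.1° Ω.
Step 5 — Source phasor: V = 5.51∠-45.0° V = 3.896 - j3.896 V.
Step 6 — Ohm's law: I = V / Z_total = (3.896 - j3.896) / (2171 + j2.275) = 0.001793 - j0.001796 A.
Step 7 — Convert to polar: |I| = 0.002538 A, ∠I = -45.1°.

I = 0.002538∠-45.1° A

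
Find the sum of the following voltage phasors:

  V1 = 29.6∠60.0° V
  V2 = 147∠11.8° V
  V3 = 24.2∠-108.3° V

Step 1 — Convert each phasor to rectangular form:
  V1 = 29.6·(cos(60.0°) + j·sin(60.0°)) = 14.8 + j25.63 V
  V2 = 147·(cos(11.8°) + j·sin(11.8°)) = 143.9 + j30.06 V
  V3 = 24.2·(cos(-108.3°) + j·sin(-108.3°)) = -7.599 - j22.98 V
Step 2 — Sum components: V_total = 151.1 + j32.72 V.
Step 3 — Convert to polar: |V_total| = 154.6 V, ∠V_total = 12.2°.

V_total = 154.6∠12.2° V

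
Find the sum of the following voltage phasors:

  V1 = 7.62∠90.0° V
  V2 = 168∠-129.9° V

Step 1 — Convert each phasor to rectangular form:
  V1 = 7.62·(cos(90.0°) + j·sin(90.0°)) = 0 + j7.62 V
  V2 = 168·(cos(-129.9°) + j·sin(-129.9°)) = -107.8 - j128.9 V
Step 2 — Sum components: V_total = -107.8 - j121.3 V.
Step 3 — Convert to polar: |V_total| = 162.2 V, ∠V_total = -131.6°.

V_total = 162.2∠-131.6° V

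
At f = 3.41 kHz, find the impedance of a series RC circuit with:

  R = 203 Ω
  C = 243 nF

Step 1 — Angular frequency: ω = 2π·f = 2π·3410 = 2.143e+04 rad/s.
Step 2 — Component impedances:
  R: Z = R = 203 Ω
  C: Z = 1/(jωC) = -j/(ω·C) = 0 - j192.1 Ω
Step 3 — Series combination: Z_total = R + C = 203 - j192.1 Ω = 279.5∠-43.4° Ω.

Z = 203 - j192.1 Ω = 279.5∠-43.4° Ω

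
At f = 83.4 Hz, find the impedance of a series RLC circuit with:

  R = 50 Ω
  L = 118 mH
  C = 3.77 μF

Step 1 — Angular frequency: ω = 2π·f = 2π·83.4 = 524 rad/s.
Step 2 — Component impedances:
  R: Z = R = 50 Ω
  L: Z = jωL = j·524·0.118 = 0 + j61.83 Ω
  C: Z = 1/(jωC) = -j/(ω·C) = 0 - j506.2 Ω
Step 3 — Series combination: Z_total = R + L + C = 50 - j444.4 Ω = 447.2∠-83.6° Ω.

Z = 50 - j444.4 Ω = 447.2∠-83.6° Ω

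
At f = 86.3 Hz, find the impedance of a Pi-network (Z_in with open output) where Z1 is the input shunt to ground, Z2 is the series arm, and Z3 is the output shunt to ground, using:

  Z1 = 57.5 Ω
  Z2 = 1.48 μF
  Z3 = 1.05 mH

Step 1 — Angular frequency: ω = 2π·f = 2π·86.3 = 542.2 rad/s.
Step 2 — Component impedances:
  Z1: Z = R = 57.5 Ω
  Z2: Z = 1/(jωC) = -j/(ω·C) = 0 - j1246 Ω
  Z3: Z = jωL = j·542.2·0.00105 = 0 + j0.5694 Ω
Step 3 — With open output, the series arm Z2 and the output shunt Z3 appear in series to ground: Z2 + Z3 = 0 - j1246 Ω.
Step 4 — Parallel with input shunt Z1: Z_in = Z1 || (Z2 + Z3) = 57.38 - j2.649 Ω = 57.44∠-2.6° Ω.

Z = 57.38 - j2.649 Ω = 57.44∠-2.6° Ω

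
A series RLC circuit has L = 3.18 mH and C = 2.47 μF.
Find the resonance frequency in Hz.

Step 1 — Resonance condition Im(Z)=0 gives ω₀ = 1/√(LC).
Step 2 — ω₀ = 1/√(0.00318·2.47e-06) = 1.128e+04 rad/s.
Step 3 — f₀ = ω₀/(2π) = 1796 Hz.

f₀ = 1796 Hz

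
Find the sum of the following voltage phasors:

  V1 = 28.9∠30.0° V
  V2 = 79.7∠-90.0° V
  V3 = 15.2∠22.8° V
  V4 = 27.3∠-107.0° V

Step 1 — Convert each phasor to rectangular form:
  V1 = 28.9·(cos(30.0°) + j·sin(30.0°)) = 25.03 + j14.45 V
  V2 = 79.7·(cos(-90.0°) + j·sin(-90.0°)) = 0 - j79.7 V
  V3 = 15.2·(cos(22.8°) + j·sin(22.8°)) = 14.01 + j5.89 V
  V4 = 27.3·(cos(-107.0°) + j·sin(-107.0°)) = -7.982 - j26.11 V
Step 2 — Sum components: V_total = 31.06 - j85.47 V.
Step 3 — Convert to polar: |V_total| = 90.94 V, ∠V_total = -70.0°.

V_total = 90.94∠-70.0° V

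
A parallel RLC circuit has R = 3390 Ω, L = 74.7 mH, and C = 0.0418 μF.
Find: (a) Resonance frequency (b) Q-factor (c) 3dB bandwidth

Step 1 — Resonance: ω₀ = 1/√(LC) = 1/√(0.0747·4.18e-08) = 1.79e+04 rad/s.
Step 2 — f₀ = ω₀/(2π) = 2848 Hz.
Step 3 — Parallel Q: Q = R/(ω₀L) = 3390/(1.79e+04·0.0747) = 2.536.
Step 4 — Bandwidth: Δω = ω₀/Q = 7057 rad/s; BW = Δω/(2π) = 1123 Hz.

(a) f₀ = 2848 Hz  (b) Q = 2.536  (c) BW = 1123 Hz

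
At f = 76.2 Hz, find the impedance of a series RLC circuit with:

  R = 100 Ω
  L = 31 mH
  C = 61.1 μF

Step 1 — Angular frequency: ω = 2π·f = 2π·76.2 = 478.8 rad/s.
Step 2 — Component impedances:
  R: Z = R = 100 Ω
  L: Z = jωL = j·478.8·0.031 = 0 + j14.84 Ω
  C: Z = 1/(jωC) = -j/(ω·C) = 0 - j34.18 Ω
Step 3 — Series combination: Z_total = R + L + C = 100 - j19.34 Ω = 101.9∠-10.9° Ω.

Z = 100 - j19.34 Ω = 101.9∠-10.9° Ω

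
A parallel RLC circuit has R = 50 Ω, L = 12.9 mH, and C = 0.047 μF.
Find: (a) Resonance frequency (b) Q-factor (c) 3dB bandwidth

Step 1 — Resonance: ω₀ = 1/√(LC) = 1/√(0.0129·4.7e-08) = 4.061e+04 rad/s.
Step 2 — f₀ = ω₀/(2π) = 6464 Hz.
Step 3 — Parallel Q: Q = R/(ω₀L) = 50/(4.061e+04·0.0129) = 0.09544.
Step 4 — Bandwidth: Δω = ω₀/Q = 4.255e+05 rad/s; BW = Δω/(2π) = 6.773e+04 Hz.

(a) f₀ = 6464 Hz  (b) Q = 0.09544  (c) BW = 6.773e+04 Hz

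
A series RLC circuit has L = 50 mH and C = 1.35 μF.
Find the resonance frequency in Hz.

Step 1 — Resonance condition Im(Z)=0 gives ω₀ = 1/√(LC).
Step 2 — ω₀ = 1/√(0.05·1.35e-06) = 3849 rad/s.
Step 3 — f₀ = ω₀/(2π) = 612.6 Hz.

f₀ = 612.6 Hz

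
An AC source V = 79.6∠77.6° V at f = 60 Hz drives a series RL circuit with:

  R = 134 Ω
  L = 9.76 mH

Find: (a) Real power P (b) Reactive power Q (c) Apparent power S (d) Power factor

Step 1 — Angular frequency: ω = 2π·f = 2π·60 = 377 rad/s.
Step 2 — Component impedances:
  R: Z = R = 134 Ω
  L: Z = jωL = j·377·0.00976 = 0 + j3.679 Ω
Step 3 — Series combination: Z_total = R + L = 134 + j3.679 Ω = 134.1∠1.6° Ω.
Step 4 — Source phasor: V = 79.6∠77.6° V = 17.09 + j77.74 V.
Step 5 — Current: I = V / Z = 0.1434 + j0.5762 A = 0.5938∠76.0° A.
Step 6 — Complex power: S = V·I* = 47.25 + j1.297 VA.
Step 7 — Real power: P = Re(S) = 47.25 W.
Step 8 — Reactive power: Q = Im(S) = 1.297 VAR.
Step 9 — Apparent power: |S| = 47.27 VA.
Step 10 — Power factor: PF = P/|S| = 0.9996 (lagging).

(a) P = 47.25 W  (b) Q = 1.297 VAR  (c) S = 47.27 VA  (d) PF = 0.9996 (lagging)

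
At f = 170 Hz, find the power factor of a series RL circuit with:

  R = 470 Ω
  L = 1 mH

Step 1 — Angular frequency: ω = 2π·f = 2π·170 = 1068 rad/s.
Step 2 — Component impedances:
  R: Z = R = 470 Ω
  L: Z = jωL = j·1068·0.001 = 0 + j1.068 Ω
Step 3 — Series combination: Z_total = R + L = 470 + j1.068 Ω = 470∠0.1° Ω.
Step 4 — Power factor: PF = cos(φ) = Re(Z)/|Z| = 470/470 = 1.
Step 5 — Type: Im(Z) = 1.068 ⇒ lagging (phase φ = 0.1°).

PF = 1 (lagging, φ = 0.1°)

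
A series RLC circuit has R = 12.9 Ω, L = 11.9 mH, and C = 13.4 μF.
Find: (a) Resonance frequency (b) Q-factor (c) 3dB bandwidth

Step 1 — Resonance: ω₀ = 1/√(LC) = 1/√(0.0119·1.34e-05) = 2504 rad/s.
Step 2 — f₀ = ω₀/(2π) = 398.6 Hz.
Step 3 — Series Q: Q = ω₀L/R = 2504·0.0119/12.9 = 2.31.
Step 4 — Bandwidth: Δω = ω₀/Q = 1084 rad/s; BW = Δω/(2π) = 172.5 Hz.

(a) f₀ = 398.6 Hz  (b) Q = 2.31  (c) BW = 172.5 Hz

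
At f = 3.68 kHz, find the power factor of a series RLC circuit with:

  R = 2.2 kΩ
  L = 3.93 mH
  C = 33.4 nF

Step 1 — Angular frequency: ω = 2π·f = 2π·3680 = 2.312e+04 rad/s.
Step 2 — Component impedances:
  R: Z = R = 2200 Ω
  L: Z = jωL = j·2.312e+04·0.00393 = 0 + j90.87 Ω
  C: Z = 1/(jωC) = -j/(ω·C) = 0 - j1295 Ω
Step 3 — Series combination: Z_total = R + L + C = 2200 - j1204 Ω = 2508∠-28.7° Ω.
Step 4 — Power factor: PF = cos(φ) = Re(Z)/|Z| = 2200/2508 = 0.8772.
Step 5 — Type: Im(Z) = -1204 ⇒ leading (phase φ = -28.7°).

PF = 0.8772 (leading, φ = -28.7°)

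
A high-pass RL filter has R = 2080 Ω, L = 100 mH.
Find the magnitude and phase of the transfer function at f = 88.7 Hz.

Step 1 — Angular frequency: ω = 2π·88.7 = 557.3 rad/s.
Step 2 — Transfer function: H(jω) = jωL/(R + jωL).
Step 3 — Numerator jωL = j·55.73; denominator R + jωL = 2080 + j55.73.
Step 4 — H = 0.0007174 + j0.02677.
Step 5 — Magnitude: |H| = 0.02678 (-31.4 dB); phase: φ = 88.5°.

|H| = 0.02678 (-31.4 dB), φ = 88.5°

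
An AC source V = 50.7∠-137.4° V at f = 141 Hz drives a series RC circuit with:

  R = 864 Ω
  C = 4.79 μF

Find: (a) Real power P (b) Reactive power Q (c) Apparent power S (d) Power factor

Step 1 — Angular frequency: ω = 2π·f = 2π·141 = 885.9 rad/s.
Step 2 — Component impedances:
  R: Z = R = 864 Ω
  C: Z = 1/(jωC) = -j/(ω·C) = 0 - j235.6 Ω
Step 3 — Series combination: Z_total = R + C = 864 - j235.6 Ω = 895.6∠-15.3° Ω.
Step 4 — Source phasor: V = 50.7∠-137.4° V = -37.32 - j34.32 V.
Step 5 — Current: I = V / Z = -0.03012 - j0.04793 A = 0.05661∠-122.1° A.
Step 6 — Complex power: S = V·I* = 2.769 - j0.7553 VA.
Step 7 — Real power: P = Re(S) = 2.769 W.
Step 8 — Reactive power: Q = Im(S) = -0.7553 VAR.
Step 9 — Apparent power: |S| = 2.87 VA.
Step 10 — Power factor: PF = P/|S| = 0.9648 (leading).

(a) P = 2.769 W  (b) Q = -0.7553 VAR  (c) S = 2.87 VA  (d) PF = 0.9648 (leading)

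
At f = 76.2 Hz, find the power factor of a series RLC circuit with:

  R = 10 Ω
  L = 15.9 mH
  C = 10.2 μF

Step 1 — Angular frequency: ω = 2π·f = 2π·76.2 = 478.8 rad/s.
Step 2 — Component impedances:
  R: Z = R = 10 Ω
  L: Z = jωL = j·478.8·0.0159 = 0 + j7.613 Ω
  C: Z = 1/(jωC) = -j/(ω·C) = 0 - j204.8 Ω
Step 3 — Series combination: Z_total = R + L + C = 10 - j197.2 Ω = 197.4∠-87.1° Ω.
Step 4 — Power factor: PF = cos(φ) = Re(Z)/|Z| = 10/197.4 = 0.05066.
Step 5 — Type: Im(Z) = -197.2 ⇒ leading (phase φ = -87.1°).

PF = 0.05066 (leading, φ = -87.1°)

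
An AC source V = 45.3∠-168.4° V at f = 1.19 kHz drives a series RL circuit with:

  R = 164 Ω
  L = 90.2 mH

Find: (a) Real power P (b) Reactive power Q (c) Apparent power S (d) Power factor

Step 1 — Angular frequency: ω = 2π·f = 2π·1190 = 7477 rad/s.
Step 2 — Component impedances:
  R: Z = R = 164 Ω
  L: Z = jωL = j·7477·0.0902 = 0 + j674.4 Ω
Step 3 — Series combination: Z_total = R + L = 164 + j674.4 Ω = 694.1∠76.3° Ω.
Step 4 — Source phasor: V = 45.3∠-168.4° V = -44.37 - j9.109 V.
Step 5 — Current: I = V / Z = -0.02786 + j0.05902 A = 0.06527∠115.3° A.
Step 6 — Complex power: S = V·I* = 0.6986 + j2.873 VA.
Step 7 — Real power: P = Re(S) = 0.6986 W.
Step 8 — Reactive power: Q = Im(S) = 2.873 VAR.
Step 9 — Apparent power: |S| = 2.957 VA.
Step 10 — Power factor: PF = P/|S| = 0.2363 (lagging).

(a) P = 0.6986 W  (b) Q = 2.873 VAR  (c) S = 2.957 VA  (d) PF = 0.2363 (lagging)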